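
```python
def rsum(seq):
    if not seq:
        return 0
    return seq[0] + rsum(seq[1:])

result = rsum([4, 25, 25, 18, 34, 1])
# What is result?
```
Call trace:
rsum(seq=[4, 25, 25, 18, 34, 1])
  rsum(seq=[25, 25, 18, 34, 1])
    rsum(seq=[25, 18, 34, 1])
      rsum(seq=[18, 34, 1])
        rsum(seq=[34, 1])
          rsum(seq=[1])
            rsum(seq=[])
            -> return 0
          -> return 1
        -> return 35
      -> return 53
    -> return 78
  -> return 103
-> return 107

Final answer: 107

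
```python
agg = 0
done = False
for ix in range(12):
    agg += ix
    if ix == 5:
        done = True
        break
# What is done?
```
Trace:
  agg=0
  agg=0, done=False
  agg=0, done=False, ix=0
  agg=1, done=False, ix=1
  agg=3, done=False, ix=2
  agg=6, done=False, ix=3
  agg=10, done=False, ix=4
  agg=15, done=True, ix=5

Final answer: True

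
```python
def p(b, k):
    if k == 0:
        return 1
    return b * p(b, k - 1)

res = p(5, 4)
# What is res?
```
Call trace:
p(b=5, k=4)
  p(b=5, k=3)
    p(b=5, k=2)
      p(b=5, k=1)
        p(b=5, k=0)
        -> return 1
      -> return 5
    -> return 25
  -> return 125
-> return 625

Final answer: 625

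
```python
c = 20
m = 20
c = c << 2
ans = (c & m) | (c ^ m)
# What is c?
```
Trace:
  c=20
  c=20, m=20
  c=80, m=20
  c=80, m=20, ans=84

Final answer: 80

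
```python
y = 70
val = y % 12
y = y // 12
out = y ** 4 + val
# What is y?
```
Trace:
  y=70
  y=70, val=10
  y=5, val=10
  y=5, val=10, out=635

Final answer: 5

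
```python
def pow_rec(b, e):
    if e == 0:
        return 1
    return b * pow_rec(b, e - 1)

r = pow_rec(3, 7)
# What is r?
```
Call trace:
pow_rec(b=3, e=7)
  pow_rec(b=3, e=6)
    pow_rec(b=3, e=5)
      pow_rec(b=3, e=4)
        pow_rec(b=3, e=3)
          pow_rec(b=3, e=2)
            pow_rec(b=3, e=1)
              pow_rec(b=3, e=0)
              -> return 1
            -> return 3
          -> return 9
        -> return 27
      -> return 81
    -> return 243
  -> return 729
-> return 2187

Final answer: 2187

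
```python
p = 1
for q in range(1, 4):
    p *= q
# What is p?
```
Trace:
  p=1
  p=1, q=1
  p=2, q=2
  p=6, q=3

Final answer: 6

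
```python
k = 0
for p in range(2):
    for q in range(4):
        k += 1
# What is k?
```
Trace:
  k=0
  k=1, p=0, q=0
  k=2, p=0, q=1
  k=3, p=0, q=2
  k=4, p=0, q=3
  k=5, p=1, q=0
  k=6, p=1, q=1
  k=7, p=1, q=2
  k=8, p=1, q=3

Final answer: 8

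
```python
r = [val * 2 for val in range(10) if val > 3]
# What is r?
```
Trace:
  val=0
  val=1
  val=2
  val=3
  val=4
  val=5
  val=6
  val=7
  val=8
  val=9
  r=[8, 10, 12, 14, 16, 18]

Final answer: [8, 10, 12, 14, 16, 18]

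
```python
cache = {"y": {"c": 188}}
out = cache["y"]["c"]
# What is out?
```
Trace:
  cache={'y': {'c': 188}}
  cache={'y': {'c': 188}}, out=188

Final answer: 188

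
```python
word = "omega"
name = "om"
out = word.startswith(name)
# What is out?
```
Trace:
  word='omega'
  word='omega', name='om'
  word='omega', name='om', out=True

Final answer: True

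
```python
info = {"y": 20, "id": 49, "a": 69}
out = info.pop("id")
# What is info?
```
Trace:
  info={'y': 20, 'id': 49, 'a': 69}
  info={'y': 20, 'a': 69}, out=49

Final answer: {'y': 20, 'a': 69}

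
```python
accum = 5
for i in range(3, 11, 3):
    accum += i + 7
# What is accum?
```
Trace:
  accum=5
  accum=15, i=3
  accum=28, i=6
  accum=44, i=9

Final answer: 44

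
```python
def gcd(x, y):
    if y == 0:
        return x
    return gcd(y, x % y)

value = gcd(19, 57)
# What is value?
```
Call trace:
gcd(x=19, y=57)
  gcd(x=57, y=19)
    gcd(x=19, y=0)
    -> return 19
  -> return 19
-> return 19

Final answer: 19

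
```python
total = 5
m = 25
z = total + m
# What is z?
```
Trace:
  total=5
  total=5, m=25
  total=5, m=25, z=30

Final answer: 30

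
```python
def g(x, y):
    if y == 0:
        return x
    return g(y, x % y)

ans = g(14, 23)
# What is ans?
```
Call trace:
g(x=14, y=23)
  g(x=23, y=14)
    g(x=14, y=9)
      g(x=9, y=5)
        g(x=5, y=4)
          g(x=4, y=1)
            g(x=1, y=0)
            -> return 1
          -> return 1
        -> return 1
      -> return 1
    -> return 1
  -> return 1
-> return 1

Final answer: 1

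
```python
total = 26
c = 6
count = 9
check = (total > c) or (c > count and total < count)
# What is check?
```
Trace:
  total=26
  total=26, c=6
  total=26, c=6, count=9
  total=26, c=6, count=9, check=True

Final answer: True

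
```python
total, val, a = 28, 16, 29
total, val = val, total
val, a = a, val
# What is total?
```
Trace:
  total=28, val=16, a=29
  total=16, val=28, a=29
  total=16, val=29, a=28

Final answer: 16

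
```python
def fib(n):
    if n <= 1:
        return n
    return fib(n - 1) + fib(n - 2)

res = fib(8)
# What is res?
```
Call trace (a repeated sub-call is expanded the first time; later identical calls just restate its return value):
fib(n=8)
  fib(n=7)
    fib(n=6)
      fib(n=5)
        fib(n=4)
          fib(n=3)
            fib(n=2)
              fib(n=1)
              -> return 1
              fib(n=0)
              -> return 0
            -> return 1
            fib(n=1)
            -> return 1
          -> return 2
          fib(n=2) -> return 1  (same call as traced above)
        -> return 3
        fib(n=3) -> return 2  (same call as traced above)
      -> return 5
      fib(n=4) -> return 3  (same call as traced above)
    -> return 8
    fib(n=5) -> return 5  (same call as traced above)
  -> return 13
  fib(n=6) -> return 8  (same call as traced above)
-> return 21

Final answer: 21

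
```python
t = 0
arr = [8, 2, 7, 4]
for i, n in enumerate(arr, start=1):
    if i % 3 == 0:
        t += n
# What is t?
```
Trace:
  t=0
  t=0, i=1, n=8
  t=0, i=2, n=2
  t=7, i=3, n=7
  t=7, i=4, n=4

Final answer: 7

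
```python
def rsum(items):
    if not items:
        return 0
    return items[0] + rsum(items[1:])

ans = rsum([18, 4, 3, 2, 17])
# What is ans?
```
Call trace:
rsum(items=[18, 4, 3, 2, 17])
  rsum(items=[4, 3, 2, 17])
    rsum(items=[3, 2, 17])
      rsum(items=[2, 17])
        rsum(items=[17])
          rsum(items=[])
          -> return 0
        -> return 17
      -> return 19
    -> return 22
  -> return 26
-> return 44

Final answer: 44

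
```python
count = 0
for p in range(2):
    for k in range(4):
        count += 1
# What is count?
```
Trace:
  count=0
  count=1, p=0, k=0
  count=2, p=0, k=1
  count=3, p=0, k=2
  count=4, p=0, k=3
  count=5, p=1, k=0
  count=6, p=1, k=1
  count=7, p=1, k=2
  count=8, p=1, k=3

Final answer: 8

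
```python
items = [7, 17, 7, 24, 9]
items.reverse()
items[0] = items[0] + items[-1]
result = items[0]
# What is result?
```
Trace:
  items=[7, 17, 7, 24, 9]
  items=[9, 24, 7, 17, 7]
  items=[16, 24, 7, 17, 7]
  items=[16, 24, 7, 17, 7], result=16

Final answer: 16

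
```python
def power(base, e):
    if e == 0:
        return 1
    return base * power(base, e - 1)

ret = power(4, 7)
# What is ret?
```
Call trace:
power(base=4, e=7)
  power(base=4, e=6)
    power(base=4, e=5)
      power(base=4, e=4)
        power(base=4, e=3)
          power(base=4, e=2)
            power(base=4, e=1)
              power(base=4, e=0)
              -> return 1
            -> return 4
          -> return 16
        -> return 64
      -> return 256
    -> return 1024
  -> return 4096
-> return 16384

Final answer: 16384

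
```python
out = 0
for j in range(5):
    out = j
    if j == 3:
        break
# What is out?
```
Trace:
  out=0
  out=0, j=0
  out=1, j=1
  out=2, j=2
  out=3, j=3

Final answer: 3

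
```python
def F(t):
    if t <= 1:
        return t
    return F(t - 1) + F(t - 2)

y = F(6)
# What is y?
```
Call trace (a repeated sub-call is expanded the first time; later identical calls just restate its return value):
F(t=6)
  F(t=5)
    F(t=4)
      F(t=3)
        F(t=2)
          F(t=1)
          -> return 1
          F(t=0)
          -> return 0
        -> return 1
        F(t=1)
        -> return 1
      -> return 2
      F(t=2) -> return 1  (same call as traced above)
    -> return 3
    F(t=3) -> return 2  (same call as traced above)
  -> return 5
  F(t=4) -> return 3  (same call as traced above)
-> return 8

Final answer: 8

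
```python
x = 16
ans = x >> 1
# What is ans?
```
Trace:
  x=16
  x=16, ans=8

Final answer: 8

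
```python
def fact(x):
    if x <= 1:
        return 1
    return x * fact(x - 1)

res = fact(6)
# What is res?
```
Call trace:
fact(x=6)
  fact(x=5)
    fact(x=4)
      fact(x=3)
        fact(x=2)
          fact(x=1)
          -> return 1
        -> return 2
      -> return 6
    -> return 24
  -> return 120
-> return 720

Final answer: 720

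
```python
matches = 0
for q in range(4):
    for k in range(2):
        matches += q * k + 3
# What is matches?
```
Trace:
  matches=0
  matches=3, q=0, k=0
  matches=6, q=0, k=1
  matches=9, q=1, k=0
  matches=13, q=1, k=1
  matches=16, q=2, k=0
  matches=21, q=2, k=1
  matches=24, q=3, k=0
  matches=30, q=3, k=1

Final answer: 30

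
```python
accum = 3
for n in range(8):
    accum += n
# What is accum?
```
Trace:
  accum=3
  accum=3, n=0
  accum=4, n=1
  accum=6, n=2
  accum=9, n=3
  accum=13, n=4
  accum=18, n=5
  accum=24, n=6
  accum=31, n=7

Final answer: 31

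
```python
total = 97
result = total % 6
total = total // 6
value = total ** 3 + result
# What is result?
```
Trace:
  total=97
  total=97, result=1
  total=16, result=1
  total=16, result=1, value=4097

Final answer: 1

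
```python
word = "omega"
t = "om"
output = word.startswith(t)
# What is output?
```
Trace:
  word='omega'
  word='omega', t='om'
  word='omega', t='om', output=True

Final answer: True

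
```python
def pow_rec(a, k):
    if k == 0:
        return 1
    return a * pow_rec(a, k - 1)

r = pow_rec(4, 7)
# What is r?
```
Call trace:
pow_rec(a=4, k=7)
  pow_rec(a=4, k=6)
    pow_rec(a=4, k=5)
      pow_rec(a=4, k=4)
        pow_rec(a=4, k=3)
          pow_rec(a=4, k=2)
            pow_rec(a=4, k=1)
              pow_rec(a=4, k=0)
              -> return 1
            -> return 4
          -> return 16
        -> return 64
      -> return 256
    -> return 1024
  -> return 4096
-> return 16384

Final answer: 16384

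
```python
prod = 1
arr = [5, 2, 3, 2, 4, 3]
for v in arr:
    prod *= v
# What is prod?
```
Trace:
  prod=1
  prod=5, v=5
  prod=10, v=2
  prod=30, v=3
  prod=60, v=2
  prod=240, v=4
  prod=720, v=3

Final answer: 720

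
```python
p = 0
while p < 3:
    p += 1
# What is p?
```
Trace:
  p=0
  p=1
  p=2
  p=3

Final answer: 3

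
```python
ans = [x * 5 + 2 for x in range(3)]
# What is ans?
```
Trace:
  x=0
  x=1
  x=2
  ans=[2, 7, 12]

Final answer: [2, 7, 12]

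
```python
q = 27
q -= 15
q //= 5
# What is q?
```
Trace:
  q=27
  q=12
  q=2

Final answer: 2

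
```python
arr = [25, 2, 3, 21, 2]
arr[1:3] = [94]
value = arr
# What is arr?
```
Trace:
  arr=[25, 2, 3, 21, 2]
  arr=[25, 94, 21, 2]
  arr=[25, 94, 21, 2], value=[25, 94, 21, 2]

Final answer: [25, 94, 21, 2]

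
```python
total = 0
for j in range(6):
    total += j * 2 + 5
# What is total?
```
Trace:
  total=0
  total=5, j=0
  total=12, j=1
  total=21, j=2
  total=32, j=3
  total=45, j=4
  total=60, j=5

Final answer: 60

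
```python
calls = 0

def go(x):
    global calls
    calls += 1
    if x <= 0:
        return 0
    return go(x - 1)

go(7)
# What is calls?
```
Call trace:
go(x=7)
  go(x=6)
    go(x=5)
      go(x=4)
        go(x=3)
          go(x=2)
            go(x=1)
              go(x=0)
              -> return 0
            -> return 0
          -> return 0
        -> return 0
      -> return 0
    -> return 0
  -> return 0
-> return 0

calls is incremented once per call. go is entered once for each x = 7, 6, 5, 4, 3, 2, 1, 0 (the x <= 0 call returns without recursing), i.e. 7 + 1 calls.
calls = 8

Final answer: 8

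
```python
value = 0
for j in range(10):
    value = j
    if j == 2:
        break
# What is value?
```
Trace:
  value=0
  value=0, j=0
  value=1, j=1
  value=2, j=2

Final answer: 2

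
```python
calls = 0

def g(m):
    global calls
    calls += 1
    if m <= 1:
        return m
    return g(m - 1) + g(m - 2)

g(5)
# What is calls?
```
Call trace (a repeated sub-call is expanded the first time; later identical calls just restate its return value):
g(m=5)
  g(m=4)
    g(m=3)
      g(m=2)
        g(m=1)
        -> return 1
        g(m=0)
        -> return 0
      -> return 1
      g(m=1)
      -> return 1
    -> return 2
    g(m=2) -> return 1  (same call as traced above)
  -> return 3
  g(m=3) -> return 2  (same call as traced above)
-> return 5

calls is incremented once per call, so count the calls in each subtree. Let C(m) = number of calls made by g(m).
C(0) = C(1) = 1 (base case, no recursion); C(m) = 1 + C(m - 1) + C(m - 2) otherwise.
C(2) = 1 + C(1) + C(0) = 1 + 1 + 1 = 3
C(3) = 1 + C(2) + C(1) = 1 + 3 + 1 = 5
C(4) = 1 + C(3) + C(2) = 1 + 5 + 3 = 9
C(5) = 1 + C(4) + C(3) = 1 + 9 + 5 = 15
calls = C(5) = 15

Final answer: 15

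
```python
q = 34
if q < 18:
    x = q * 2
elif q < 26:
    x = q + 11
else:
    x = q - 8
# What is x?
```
Trace:
  q=34
  q=34, x=26

Final answer: 26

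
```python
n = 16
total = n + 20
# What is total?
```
Trace:
  n=16
  n=16, total=36

Final answer: 36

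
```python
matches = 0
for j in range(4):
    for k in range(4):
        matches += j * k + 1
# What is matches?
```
Trace:
  matches=0
  matches=1, j=0, k=0
  matches=2, j=0, k=1
  matches=3, j=0, k=2
  matches=4, j=0, k=3
  matches=5, j=1, k=0
  matches=7, j=1, k=1
  matches=10, j=1, k=2
  matches=14, j=1, k=3
  matches=15, j=2, k=0
  matches=18, j=2, k=1
  matches=23, j=2, k=2
  matches=30, j=2, k=3
  matches=31, j=3, k=0
  matches=35, j=3, k=1
  matches=42, j=3, k=2
  matches=52, j=3, k=3

Final answer: 52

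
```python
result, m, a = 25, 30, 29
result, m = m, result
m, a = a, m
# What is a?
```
Trace:
  result=25, m=30, a=29
  result=30, m=25, a=29
  result=30, m=29, a=25

Final answer: 25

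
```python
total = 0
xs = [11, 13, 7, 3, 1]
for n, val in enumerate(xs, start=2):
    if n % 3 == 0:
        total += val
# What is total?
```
Trace:
  total=0
  total=0, n=2, val=11
  total=13, n=3, val=13
  total=13, n=4, val=7
  total=13, n=5, val=3
  total=14, n=6, val=1

Final answer: 14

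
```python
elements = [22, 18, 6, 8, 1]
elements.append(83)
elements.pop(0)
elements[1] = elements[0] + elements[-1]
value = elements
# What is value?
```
Trace:
  elements=[22, 18, 6, 8, 1]
  elements=[22, 18, 6, 8, 1, 83]
  elements=[18, 6, 8, 1, 83]
  elements=[18, 101, 8, 1, 83]
  elements=[18, 101, 8, 1, 83], value=[18, 101, 8, 1, 83]

Final answer: [18, 101, 8, 1, 83]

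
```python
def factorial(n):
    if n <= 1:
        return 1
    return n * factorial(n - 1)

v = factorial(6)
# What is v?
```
Call trace:
factorial(n=6)
  factorial(n=5)
    factorial(n=4)
      factorial(n=3)
        factorial(n=2)
          factorial(n=1)
          -> return 1
        -> return 2
      -> return 6
    -> return 24
  -> return 120
-> return 720

Final answer: 720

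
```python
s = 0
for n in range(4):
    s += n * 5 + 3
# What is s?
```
Trace:
  s=0
  s=3, n=0
  s=11, n=1
  s=24, n=2
  s=42, n=3

Final answer: 42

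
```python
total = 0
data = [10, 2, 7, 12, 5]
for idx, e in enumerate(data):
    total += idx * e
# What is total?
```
Trace:
  total=0
  total=0, idx=0, e=10
  total=2, idx=1, e=2
  total=16, idx=2, e=7
  total=52, idx=3, e=12
  total=72, idx=4, e=5

Final answer: 72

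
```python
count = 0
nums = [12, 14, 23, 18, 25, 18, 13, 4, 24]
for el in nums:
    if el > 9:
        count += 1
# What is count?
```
Trace:
  count=0
  count=1, el=12
  count=2, el=14
  count=3, el=23
  count=4, el=18
  count=5, el=25
  count=6, el=18
  count=7, el=13
  count=7, el=4
  count=8, el=24

Final answer: 8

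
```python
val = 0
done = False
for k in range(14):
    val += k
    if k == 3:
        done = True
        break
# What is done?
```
Trace:
  val=0
  val=0, done=False
  val=0, done=False, k=0
  val=1, done=False, k=1
  val=3, done=False, k=2
  val=6, done=True, k=3

Final answer: True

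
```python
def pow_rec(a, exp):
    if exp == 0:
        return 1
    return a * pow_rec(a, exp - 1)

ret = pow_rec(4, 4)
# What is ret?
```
Call trace:
pow_rec(a=4, exp=4)
  pow_rec(a=4, exp=3)
    pow_rec(a=4, exp=2)
      pow_rec(a=4, exp=1)
        pow_rec(a=4, exp=0)
        -> return 1
      -> return 4
    -> return 16
  -> return 64
-> return 256

Final answer: 256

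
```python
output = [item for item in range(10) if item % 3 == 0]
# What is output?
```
Trace:
  item=0
  item=1
  item=2
  item=3
  item=4
  item=5
  item=6
  item=7
  item=8
  item=9
  output=[0, 3, 6, 9]

Final answer: [0, 3, 6, 9]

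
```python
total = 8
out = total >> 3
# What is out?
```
Trace:
  total=8
  total=8, out=1

Final answer: 1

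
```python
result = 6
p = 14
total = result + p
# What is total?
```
Trace:
  result=6
  result=6, p=14
  result=6, p=14, total=20

Final answer: 20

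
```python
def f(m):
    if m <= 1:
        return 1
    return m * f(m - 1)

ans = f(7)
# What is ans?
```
Call trace:
f(m=7)
  f(m=6)
    f(m=5)
      f(m=4)
        f(m=3)
          f(m=2)
            f(m=1)
            -> return 1
          -> return 2
        -> return 6
      -> return 24
    -> return 120
  -> return 720
-> return 5040

Final answer: 5040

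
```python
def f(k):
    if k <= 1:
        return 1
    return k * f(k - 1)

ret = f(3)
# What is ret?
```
Call trace:
f(k=3)
  f(k=2)
    f(k=1)
    -> return 1
  -> return 2
-> return 6

Final answer: 6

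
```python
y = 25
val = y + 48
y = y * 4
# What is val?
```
Trace:
  y=25
  y=25, val=73
  y=100, val=73

Final answer: 73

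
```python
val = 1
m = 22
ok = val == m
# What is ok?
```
Trace:
  val=1
  val=1, m=22
  val=1, m=22, ok=False

Final answer: False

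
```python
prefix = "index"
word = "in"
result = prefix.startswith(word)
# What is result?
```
Trace:
  prefix='index'
  prefix='index', word='in'
  prefix='index', word='in', result=True

Final answer: True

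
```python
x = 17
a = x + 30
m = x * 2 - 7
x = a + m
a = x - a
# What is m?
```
Trace:
  x=17
  x=17, a=47
  x=17, a=47, m=27
  x=74, a=47, m=27
  x=74, a=27, m=27

Final answer: 27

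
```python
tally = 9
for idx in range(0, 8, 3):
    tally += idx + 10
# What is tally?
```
Trace:
  tally=9
  tally=19, idx=0
  tally=32, idx=3
  tally=48, idx=6

Final answer: 48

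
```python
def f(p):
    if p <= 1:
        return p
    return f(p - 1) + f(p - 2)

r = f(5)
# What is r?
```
Call trace (a repeated sub-call is expanded the first time; later identical calls just restate its return value):
f(p=5)
  f(p=4)
    f(p=3)
      f(p=2)
        f(p=1)
        -> return 1
        f(p=0)
        -> return 0
      -> return 1
      f(p=1)
      -> return 1
    -> return 2
    f(p=2) -> return 1  (same call as traced above)
  -> return 3
  f(p=3) -> return 2  (same call as traced above)
-> return 5

Final answer: 5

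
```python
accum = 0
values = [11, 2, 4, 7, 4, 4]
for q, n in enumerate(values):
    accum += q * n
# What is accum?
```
Trace:
  accum=0
  accum=0, q=0, n=11
  accum=2, q=1, n=2
  accum=10, q=2, n=4
  accum=31, q=3, n=7
  accum=47, q=4, n=4
  accum=67, q=5, n=4

Final answer: 67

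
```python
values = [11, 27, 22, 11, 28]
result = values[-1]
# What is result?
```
Trace:
  values=[11, 27, 22, 11, 28]
  values=[11, 27, 22, 11, 28], result=28

Final answer: 28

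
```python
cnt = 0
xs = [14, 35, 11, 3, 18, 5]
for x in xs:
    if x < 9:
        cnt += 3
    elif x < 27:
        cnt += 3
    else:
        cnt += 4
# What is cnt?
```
Trace:
  cnt=0
  cnt=3, x=14
  cnt=7, x=35
  cnt=10, x=11
  cnt=13, x=3
  cnt=16, x=18
  cnt=19, x=5

Final answer: 19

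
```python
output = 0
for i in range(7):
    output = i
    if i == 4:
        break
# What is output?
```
Trace:
  output=0
  output=0, i=0
  output=1, i=1
  output=2, i=2
  output=3, i=3
  output=4, i=4

Final answer: 4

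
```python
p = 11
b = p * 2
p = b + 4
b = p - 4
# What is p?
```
Trace:
  p=11
  p=11, b=22
  p=26, b=22
  p=26, b=22

Final answer: 26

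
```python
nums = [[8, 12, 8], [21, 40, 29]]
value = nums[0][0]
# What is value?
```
Trace:
  nums=[[8, 12, 8], [21, 40, 29]]
  nums=[[8, 12, 8], [21, 40, 29]], value=8

Final answer: 8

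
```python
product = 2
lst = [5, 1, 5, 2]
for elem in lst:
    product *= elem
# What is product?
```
Trace:
  product=2
  product=10, elem=5
  product=10, elem=1
  product=50, elem=5
  product=100, elem=2

Final answer: 100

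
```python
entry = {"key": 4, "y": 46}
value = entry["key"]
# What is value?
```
Trace:
  entry={'key': 4, 'y': 46}
  entry={'key': 4, 'y': 46}, value=4

Final answer: 4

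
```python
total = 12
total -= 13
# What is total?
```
Trace:
  total=12
  total=-1

Final answer: -1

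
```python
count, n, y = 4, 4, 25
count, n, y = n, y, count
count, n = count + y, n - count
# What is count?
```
Trace:
  count=4, n=4, y=25
  count=4, n=25, y=4
  count=8, n=21, y=4

Final answer: 8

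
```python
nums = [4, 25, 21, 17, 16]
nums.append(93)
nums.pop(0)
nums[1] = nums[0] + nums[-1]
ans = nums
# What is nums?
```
Trace:
  nums=[4, 25, 21, 17, 16]
  nums=[4, 25, 21, 17, 16, 93]
  nums=[25, 21, 17, 16, 93]
  nums=[25, 118, 17, 16, 93]
  nums=[25, 118, 17, 16, 93], ans=[25, 118, 17, 16, 93]

Final answer: [25, 118, 17, 16, 93]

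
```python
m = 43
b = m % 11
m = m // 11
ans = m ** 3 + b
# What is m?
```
Trace:
  m=43
  m=43, b=10
  m=3, b=10
  m=3, b=10, ans=37

Final answer: 3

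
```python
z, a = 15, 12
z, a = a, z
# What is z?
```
Trace:
  z=15, a=12
  z=12, a=15

Final answer: 12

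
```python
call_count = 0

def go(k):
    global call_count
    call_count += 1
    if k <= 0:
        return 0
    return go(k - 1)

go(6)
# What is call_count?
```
Call trace:
go(k=6)
  go(k=5)
    go(k=4)
      go(k=3)
        go(k=2)
          go(k=1)
            go(k=0)
            -> return 0
          -> return 0
        -> return 0
      -> return 0
    -> return 0
  -> return 0
-> return 0

call_count is incremented once per call. go is entered once for each k = 6, 5, 4, 3, 2, 1, 0 (the k <= 0 call returns without recursing), i.e. 6 + 1 calls.
call_count = 7

Final answer: 7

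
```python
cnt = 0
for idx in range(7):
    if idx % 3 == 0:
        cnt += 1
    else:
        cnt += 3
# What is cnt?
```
Trace:
  cnt=0
  cnt=1, idx=0
  cnt=4, idx=1
  cnt=7, idx=2
  cnt=8, idx=3
  cnt=11, idx=4
  cnt=14, idx=5
  cnt=15, idx=6

Final answer: 15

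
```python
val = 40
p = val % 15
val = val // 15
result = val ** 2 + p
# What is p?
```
Trace:
  val=40
  val=40, p=10
  val=2, p=10
  val=2, p=10, result=14

Final answer: 10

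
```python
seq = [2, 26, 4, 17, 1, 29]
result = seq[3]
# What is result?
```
Trace:
  seq=[2, 26, 4, 17, 1, 29]
  seq=[2, 26, 4, 17, 1, 29], result=17

Final answer: 17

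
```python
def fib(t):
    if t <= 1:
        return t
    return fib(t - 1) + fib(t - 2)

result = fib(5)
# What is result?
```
Call trace (a repeated sub-call is expanded the first time; later identical calls just restate its return value):
fib(t=5)
  fib(t=4)
    fib(t=3)
      fib(t=2)
        fib(t=1)
        -> return 1
        fib(t=0)
        -> return 0
      -> return 1
      fib(t=1)
      -> return 1
    -> return 2
    fib(t=2) -> return 1  (same call as traced above)
  -> return 3
  fib(t=3) -> return 2  (same call as traced above)
-> return 5

Final answer: 5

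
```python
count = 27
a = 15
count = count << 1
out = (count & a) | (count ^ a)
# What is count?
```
Trace:
  count=27
  count=27, a=15
  count=54, a=15
  count=54, a=15, out=63

Final answer: 54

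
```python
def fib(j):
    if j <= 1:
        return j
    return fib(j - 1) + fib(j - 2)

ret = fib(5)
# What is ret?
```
Call trace (a repeated sub-call is expanded the first time; later identical calls just restate its return value):
fib(j=5)
  fib(j=4)
    fib(j=3)
      fib(j=2)
        fib(j=1)
        -> return 1
        fib(j=0)
        -> return 0
      -> return 1
      fib(j=1)
      -> return 1
    -> return 2
    fib(j=2) -> return 1  (same call as traced above)
  -> return 3
  fib(j=3) -> return 2  (same call as traced above)
-> return 5

Final answer: 5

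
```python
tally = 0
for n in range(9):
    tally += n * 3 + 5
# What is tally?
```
Trace:
  tally=0
  tally=5, n=0
  tally=13, n=1
  tally=24, n=2
  tally=38, n=3
  tally=55, n=4
  tally=75, n=5
  tally=98, n=6
  tally=124, n=7
  tally=153, n=8

Final answer: 153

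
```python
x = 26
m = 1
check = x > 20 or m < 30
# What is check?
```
Trace:
  x=26
  x=26, m=1
  x=26, m=1, check=True

Final answer: True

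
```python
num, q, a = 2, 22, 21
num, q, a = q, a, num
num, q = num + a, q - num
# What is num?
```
Trace:
  num=2, q=22, a=21
  num=22, q=21, a=2
  num=24, q=-1, a=2

Final answer: 24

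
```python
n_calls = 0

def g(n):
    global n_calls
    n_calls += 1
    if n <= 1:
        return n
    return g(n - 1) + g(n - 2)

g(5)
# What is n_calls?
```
Call trace (a repeated sub-call is expanded the first time; later identical calls just restate its return value):
g(n=5)
  g(n=4)
    g(n=3)
      g(n=2)
        g(n=1)
        -> return 1
        g(n=0)
        -> return 0
      -> return 1
      g(n=1)
      -> return 1
    -> return 2
    g(n=2) -> return 1  (same call as traced above)
  -> return 3
  g(n=3) -> return 2  (same call as traced above)
-> return 5

n_calls is incremented once per call, so count the calls in each subtree. Let C(n) = number of calls made by g(n).
C(0) = C(1) = 1 (base case, no recursion); C(n) = 1 + C(n - 1) + C(n - 2) otherwise.
C(2) = 1 + C(1) + C(0) = 1 + 1 + 1 = 3
C(3) = 1 + C(2) + C(1) = 1 + 3 + 1 = 5
C(4) = 1 + C(3) + C(2) = 1 + 5 + 3 = 9
C(5) = 1 + C(4) + C(3) = 1 + 9 + 5 = 15
n_calls = C(5) = 15

Final answer: 15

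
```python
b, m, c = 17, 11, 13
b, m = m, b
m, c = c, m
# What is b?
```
Trace:
  b=17, m=11, c=13
  b=11, m=17, c=13
  b=11, m=13, c=17

Final answer: 11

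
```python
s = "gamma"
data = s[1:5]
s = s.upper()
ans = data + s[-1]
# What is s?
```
Trace:
  s='gamma'
  s='gamma', data='amma'
  s='GAMMA', data='amma'
  s='GAMMA', data='amma', ans='ammaA'

Final answer: 'GAMMA'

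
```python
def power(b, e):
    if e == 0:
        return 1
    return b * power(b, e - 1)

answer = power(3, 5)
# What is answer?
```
Call trace:
power(b=3, e=5)
  power(b=3, e=4)
    power(b=3, e=3)
      power(b=3, e=2)
        power(b=3, e=1)
          power(b=3, e=0)
          -> return 1
        -> return 3
      -> return 9
    -> return 27
  -> return 81
-> return 243

Final answer: 243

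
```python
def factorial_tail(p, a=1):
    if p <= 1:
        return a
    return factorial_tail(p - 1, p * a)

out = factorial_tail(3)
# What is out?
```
Call trace:
factorial_tail(p=3, a=1)
  factorial_tail(p=2, a=3)
    factorial_tail(p=1, a=6)
    -> return 6
  -> return 6
-> return 6

Final answer: 6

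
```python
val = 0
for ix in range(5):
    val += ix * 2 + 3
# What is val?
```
Trace:
  val=0
  val=3, ix=0
  val=8, ix=1
  val=15, ix=2
  val=24, ix=3
  val=35, ix=4

Final answer: 35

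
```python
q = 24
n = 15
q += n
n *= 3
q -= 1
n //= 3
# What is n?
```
Trace:
  q=24
  q=24, n=15
  q=39, n=15
  q=39, n=45
  q=38, n=45
  q=38, n=15

Final answer: 15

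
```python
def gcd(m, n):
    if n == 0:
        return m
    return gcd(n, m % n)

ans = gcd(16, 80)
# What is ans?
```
Call trace:
gcd(m=16, n=80)
  gcd(m=80, n=16)
    gcd(m=16, n=0)
    -> return 16
  -> return 16
-> return 16

Final answer: 16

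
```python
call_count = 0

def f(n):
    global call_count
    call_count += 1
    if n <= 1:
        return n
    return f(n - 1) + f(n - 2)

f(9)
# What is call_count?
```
Call trace (a repeated sub-call is expanded the first time; later identical calls just restate its return value):
f(n=9)
  f(n=8)
    f(n=7)
      f(n=6)
        f(n=5)
          f(n=4)
            f(n=3)
              f(n=2)
                f(n=1)
                -> return 1
                f(n=0)
                -> return 0
              -> return 1
              f(n=1)
              -> return 1
            -> return 2
            f(n=2) -> return 1  (same call as traced above)
          -> return 3
          f(n=3) -> return 2  (same call as traced above)
        -> return 5
        f(n=4) -> return 3  (same call as traced above)
      -> return 8
      f(n=5) -> return 5  (same call as traced above)
    -> return 13
    f(n=6) -> return 8  (same call as traced above)
  -> return 21
  f(n=7) -> return 13  (same call as traced above)
-> return 34

call_count is incremented once per call, so count the calls in each subtree. Let C(n) = number of calls made by f(n).
C(0) = C(1) = 1 (base case, no recursion); C(n) = 1 + C(n - 1) + C(n - 2) otherwise.
C(2) = 1 + C(1) + C(0) = 1 + 1 + 1 = 3
C(3) = 1 + C(2) + C(1) = 1 + 3 + 1 = 5
C(4) = 1 + C(3) + C(2) = 1 + 5 + 3 = 9
C(5) = 1 + C(4) + C(3) = 1 + 9 + 5 = 15
C(6) = 1 + C(5) + C(4) = 1 + 15 + 9 = 25
C(7) = 1 + C(6) + C(5) = 1 + 25 + 15 = 41
C(8) = 1 + C(7) + C(6) = 1 + 41 + 25 = 67
C(9) = 1 + C(8) + C(7) = 1 + 67 + 41 = 109
call_count = C(9) = 109

Final answer: 109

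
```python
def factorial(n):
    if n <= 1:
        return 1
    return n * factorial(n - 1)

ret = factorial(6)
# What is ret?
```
Call trace:
factorial(n=6)
  factorial(n=5)
    factorial(n=4)
      factorial(n=3)
        factorial(n=2)
          factorial(n=1)
          -> return 1
        -> return 2
      -> return 6
    -> return 24
  -> return 120
-> return 720

Final answer: 720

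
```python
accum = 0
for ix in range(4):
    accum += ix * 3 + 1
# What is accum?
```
Trace:
  accum=0
  accum=1, ix=0
  accum=5, ix=1
  accum=12, ix=2
  accum=22, ix=3

Final answer: 22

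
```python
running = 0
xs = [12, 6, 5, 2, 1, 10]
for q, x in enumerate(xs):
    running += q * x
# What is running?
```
Trace:
  running=0
  running=0, q=0, x=12
  running=6, q=1, x=6
  running=16, q=2, x=5
  running=22, q=3, x=2
  running=26, q=4, x=1
  running=76, q=5, x=10

Final answer: 76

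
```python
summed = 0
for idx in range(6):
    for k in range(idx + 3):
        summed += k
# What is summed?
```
Trace:
  summed=0
  summed=0, idx=0, k=0
  summed=1, idx=0, k=1
  summed=3, idx=0, k=2
  summed=3, idx=1, k=0
  summed=4, idx=1, k=1
  summed=6, idx=1, k=2
  summed=9, idx=1, k=3
  summed=9, idx=2, k=0
  summed=10, idx=2, k=1
  summed=12, idx=2, k=2
  summed=15, idx=2, k=3
  summed=19, idx=2, k=4
  summed=19, idx=3, k=0
  summed=20, idx=3, k=1
  summed=22, idx=3, k=2
  summed=25, idx=3, k=3
  summed=29, idx=3, k=4
  summed=34, idx=3, k=5
  summed=34, idx=4, k=0
  summed=35, idx=4, k=1
  summed=37, idx=4, k=2
  summed=40, idx=4, k=3
  summed=44, idx=4, k=4
  summed=49, idx=4, k=5
  summed=55, idx=4, k=6
  summed=55, idx=5, k=0
  summed=56, idx=5, k=1
  summed=58, idx=5, k=2
  summed=61, idx=5, k=3
  summed=65, idx=5, k=4
  summed=70, idx=5, k=5
  summed=76, idx=5, k=6
  summed=83, idx=5, k=7

Final answer: 83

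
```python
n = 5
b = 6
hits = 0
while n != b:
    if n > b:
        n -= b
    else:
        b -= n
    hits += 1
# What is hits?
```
Trace:
  n=5
  n=5, b=6
  n=5, b=6, hits=0
  n=5, b=1, hits=1
  n=4, b=1, hits=2
  n=3, b=1, hits=3
  n=2, b=1, hits=4
  n=1, b=1, hits=5

Final answer: 5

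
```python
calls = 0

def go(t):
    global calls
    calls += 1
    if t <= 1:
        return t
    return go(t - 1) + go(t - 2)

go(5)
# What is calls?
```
Call trace (a repeated sub-call is expanded the first time; later identical calls just restate its return value):
go(t=5)
  go(t=4)
    go(t=3)
      go(t=2)
        go(t=1)
        -> return 1
        go(t=0)
        -> return 0
      -> return 1
      go(t=1)
      -> return 1
    -> return 2
    go(t=2) -> return 1  (same call as traced above)
  -> return 3
  go(t=3) -> return 2  (same call as traced above)
-> return 5

calls is incremented once per call, so count the calls in each subtree. Let C(t) = number of calls made by go(t).
C(0) = C(1) = 1 (base case, no recursion); C(t) = 1 + C(t - 1) + C(t - 2) otherwise.
C(2) = 1 + C(1) + C(0) = 1 + 1 + 1 = 3
C(3) = 1 + C(2) + C(1) = 1 + 3 + 1 = 5
C(4) = 1 + C(3) + C(2) = 1 + 5 + 3 = 9
C(5) = 1 + C(4) + C(3) = 1 + 9 + 5 = 15
calls = C(5) = 15

Final answer: 15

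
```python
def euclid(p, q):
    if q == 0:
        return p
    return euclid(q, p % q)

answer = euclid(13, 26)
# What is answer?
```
Call trace:
euclid(p=13, q=26)
  euclid(p=26, q=13)
    euclid(p=13, q=0)
    -> return 13
  -> return 13
-> return 13

Final answer: 13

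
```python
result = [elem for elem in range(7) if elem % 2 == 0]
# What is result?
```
Trace:
  elem=0
  elem=1
  elem=2
  elem=3
  elem=4
  elem=5
  elem=6
  result=[0, 2, 4, 6]

Final answer: [0, 2, 4, 6]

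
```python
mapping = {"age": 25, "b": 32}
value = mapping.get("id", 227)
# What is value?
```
Trace:
  mapping={'age': 25, 'b': 32}
  mapping={'age': 25, 'b': 32}, value=227

Final answer: 227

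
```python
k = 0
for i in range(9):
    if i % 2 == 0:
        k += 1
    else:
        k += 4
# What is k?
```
Trace:
  k=0
  k=1, i=0
  k=5, i=1
  k=6, i=2
  k=10, i=3
  k=11, i=4
  k=15, i=5
  k=16, i=6
  k=20, i=7
  k=21, i=8

Final answer: 21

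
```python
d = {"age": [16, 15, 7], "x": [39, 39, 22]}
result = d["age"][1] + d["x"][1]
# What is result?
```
Trace:
  d={'age': [16, 15, 7], 'x': [39, 39, 22]}
  d={'age': [16, 15, 7], 'x': [39, 39, 22]}, result=54

Final answer: 54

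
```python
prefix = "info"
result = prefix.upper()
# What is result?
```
Trace:
  prefix='info'
  prefix='info', result='INFO'

Final answer: 'INFO'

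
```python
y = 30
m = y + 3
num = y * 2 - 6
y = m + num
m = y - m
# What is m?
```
Trace:
  y=30
  y=30, m=33
  y=30, m=33, num=54
  y=87, m=33, num=54
  y=87, m=54, num=54

Final answer: 54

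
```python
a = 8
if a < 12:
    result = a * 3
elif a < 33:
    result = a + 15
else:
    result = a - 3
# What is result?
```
Trace:
  a=8
  a=8, result=24

Final answer: 24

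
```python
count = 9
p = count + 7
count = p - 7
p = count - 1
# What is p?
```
Trace:
  count=9
  count=9, p=16
  count=9, p=16
  count=9, p=8

Final answer: 8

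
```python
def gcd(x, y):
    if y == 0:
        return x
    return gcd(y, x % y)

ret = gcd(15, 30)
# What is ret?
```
Call trace:
gcd(x=15, y=30)
  gcd(x=30, y=15)
    gcd(x=15, y=0)
    -> return 15
  -> return 15
-> return 15

Final answer: 15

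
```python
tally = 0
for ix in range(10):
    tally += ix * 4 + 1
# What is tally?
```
Trace:
  tally=0
  tally=1, ix=0
  tally=6, ix=1
  tally=15, ix=2
  tally=28, ix=3
  tally=45, ix=4
  tally=66, ix=5
  tally=91, ix=6
  tally=120, ix=7
  tally=153, ix=8
  tally=190, ix=9

Final answer: 190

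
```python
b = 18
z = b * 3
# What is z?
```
Trace:
  b=18
  b=18, z=54

Final answer: 54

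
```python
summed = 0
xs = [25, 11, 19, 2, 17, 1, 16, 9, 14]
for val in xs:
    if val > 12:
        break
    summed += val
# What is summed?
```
Trace:
  summed=0
  summed=0, val=25

Final answer: 0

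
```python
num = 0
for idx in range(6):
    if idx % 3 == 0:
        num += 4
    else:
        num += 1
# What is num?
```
Trace:
  num=0
  num=4, idx=0
  num=5, idx=1
  num=6, idx=2
  num=10, idx=3
  num=11, idx=4
  num=12, idx=5

Final answer: 12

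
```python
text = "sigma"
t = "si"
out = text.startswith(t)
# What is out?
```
Trace:
  text='sigma'
  text='sigma', t='si'
  text='sigma', t='si', out=True

Final answer: True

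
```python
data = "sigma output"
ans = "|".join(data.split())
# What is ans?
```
Trace:
  data='sigma output'
  data='sigma output', ans='sigma|output'

Final answer: 'sigma|output'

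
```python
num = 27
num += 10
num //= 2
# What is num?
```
Trace:
  num=27
  num=37
  num=18

Final answer: 18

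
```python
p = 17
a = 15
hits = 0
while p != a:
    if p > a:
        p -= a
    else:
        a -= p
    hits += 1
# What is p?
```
Trace:
  p=17
  p=17, a=15
  p=17, a=15, hits=0
  p=2, a=15, hits=1
  p=2, a=13, hits=2
  p=2, a=11, hits=3
  p=2, a=9, hits=4
  p=2, a=7, hits=5
  p=2, a=5, hits=6
  p=2, a=3, hits=7
  p=2, a=1, hits=8
  p=1, a=1, hits=9

Final answer: 1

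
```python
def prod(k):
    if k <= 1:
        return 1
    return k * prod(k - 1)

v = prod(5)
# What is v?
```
Call trace:
prod(k=5)
  prod(k=4)
    prod(k=3)
      prod(k=2)
        prod(k=1)
        -> return 1
      -> return 2
    -> return 6
  -> return 24
-> return 120

Final answer: 120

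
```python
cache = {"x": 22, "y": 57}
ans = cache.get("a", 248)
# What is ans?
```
Trace:
  cache={'x': 22, 'y': 57}
  cache={'x': 22, 'y': 57}, ans=248

Final answer: 248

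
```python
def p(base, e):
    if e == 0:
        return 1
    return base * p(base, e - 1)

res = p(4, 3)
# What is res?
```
Call trace:
p(base=4, e=3)
  p(base=4, e=2)
    p(base=4, e=1)
      p(base=4, e=0)
      -> return 1
    -> return 4
  -> return 16
-> return 64

Final answer: 64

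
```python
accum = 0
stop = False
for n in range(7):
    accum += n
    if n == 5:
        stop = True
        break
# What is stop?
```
Trace:
  accum=0
  accum=0, stop=False
  accum=0, stop=False, n=0
  accum=1, stop=False, n=1
  accum=3, stop=False, n=2
  accum=6, stop=False, n=3
  accum=10, stop=False, n=4
  accum=15, stop=True, n=5

Final answer: True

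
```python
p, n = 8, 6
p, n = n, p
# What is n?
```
Trace:
  p=8, n=6
  p=6, n=8

Final answer: 8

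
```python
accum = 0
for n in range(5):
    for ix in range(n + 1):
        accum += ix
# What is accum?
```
Trace:
  accum=0
  accum=0, n=0, ix=0
  accum=0, n=1, ix=0
  accum=1, n=1, ix=1
  accum=1, n=2, ix=0
  accum=2, n=2, ix=1
  accum=4, n=2, ix=2
  accum=4, n=3, ix=0
  accum=5, n=3, ix=1
  accum=7, n=3, ix=2
  accum=10, n=3, ix=3
  accum=10, n=4, ix=0
  accum=11, n=4, ix=1
  accum=13, n=4, ix=2
  accum=16, n=4, ix=3
  accum=20, n=4, ix=4

Final answer: 20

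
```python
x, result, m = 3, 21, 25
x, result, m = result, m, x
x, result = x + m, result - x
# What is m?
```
Trace:
  x=3, result=21, m=25
  x=21, result=25, m=3
  x=24, result=4, m=3

Final answer: 3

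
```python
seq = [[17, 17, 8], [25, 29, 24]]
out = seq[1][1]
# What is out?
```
Trace:
  seq=[[17, 17, 8], [25, 29, 24]]
  seq=[[17, 17, 8], [25, 29, 24]], out=29

Final answer: 29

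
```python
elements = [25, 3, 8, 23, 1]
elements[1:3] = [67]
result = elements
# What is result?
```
Trace:
  elements=[25, 3, 8, 23, 1]
  elements=[25, 67, 23, 1]
  elements=[25, 67, 23, 1], result=[25, 67, 23, 1]

Final answer: [25, 67, 23, 1]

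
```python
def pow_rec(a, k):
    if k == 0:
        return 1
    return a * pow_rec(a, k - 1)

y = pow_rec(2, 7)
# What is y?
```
Call trace:
pow_rec(a=2, k=7)
  pow_rec(a=2, k=6)
    pow_rec(a=2, k=5)
      pow_rec(a=2, k=4)
        pow_rec(a=2, k=3)
          pow_rec(a=2, k=2)
            pow_rec(a=2, k=1)
              pow_rec(a=2, k=0)
              -> return 1
            -> return 2
          -> return 4
        -> return 8
      -> return 16
    -> return 32
  -> return 64
-> return 128

Final answer: 128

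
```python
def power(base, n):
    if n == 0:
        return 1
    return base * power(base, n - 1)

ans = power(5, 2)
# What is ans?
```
Call trace:
power(base=5, n=2)
  power(base=5, n=1)
    power(base=5, n=0)
    -> return 1
  -> return 5
-> return 25

Final answer: 25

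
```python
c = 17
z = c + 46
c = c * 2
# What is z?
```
Trace:
  c=17
  c=17, z=63
  c=34, z=63

Final answer: 63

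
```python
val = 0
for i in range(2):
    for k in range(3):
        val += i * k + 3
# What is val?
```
Trace:
  val=0
  val=3, i=0, k=0
  val=6, i=0, k=1
  val=9, i=0, k=2
  val=12, i=1, k=0
  val=16, i=1, k=1
  val=21, i=1, k=2

Final answer: 21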